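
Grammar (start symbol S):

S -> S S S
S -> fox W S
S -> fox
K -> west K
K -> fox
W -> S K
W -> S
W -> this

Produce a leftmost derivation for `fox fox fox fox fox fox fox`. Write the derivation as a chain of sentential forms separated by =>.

S => S S S   [S -> S S S]
S S S => S S S S S   [S -> S S S]
S S S S S => S S S S S S S   [S -> S S S]
S S S S S S S => fox S S S S S S   [S -> fox]
fox S S S S S S => fox fox S S S S S   [S -> fox]
fox fox S S S S S => fox fox fox S S S S   [S -> fox]
fox fox fox S S S S => fox fox fox fox S S S   [S -> fox]
fox fox fox fox S S S => fox fox fox fox fox S S   [S -> fox]
fox fox fox fox fox S S => fox fox fox fox fox fox S   [S -> fox]
fox fox fox fox fox fox S => fox fox fox fox fox fox fox   [S -> fox]

S => S S S => S S S S S => S S S S S S S => fox S S S S S S => fox fox S S S S S => fox fox fox S S S S => fox fox fox fox S S S => fox fox fox fox fox S S => fox fox fox fox fox fox S => fox fox fox fox fox fox fox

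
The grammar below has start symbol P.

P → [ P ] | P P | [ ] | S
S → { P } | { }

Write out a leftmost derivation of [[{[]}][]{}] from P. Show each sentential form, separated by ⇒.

P ⇒ [P]   [P → [ P ]]
[P] ⇒ [PP]   [P → P P]
[PP] ⇒ [PPP]   [P → P P]
[PPP] ⇒ [[P]PP]   [P → [ P ]]
[[P]PP] ⇒ [[S]PP]   [P → S]
[[S]PP] ⇒ [[{P}]PP]   [S → { P }]
[[{P}]PP] ⇒ [[{[]}]PP]   [P → [ ]]
[[{[]}]PP] ⇒ [[{[]}][]P]   [P → [ ]]
[[{[]}][]P] ⇒ [[{[]}][]S]   [P → S]
[[{[]}][]S] ⇒ [[{[]}][]{}]   [S → { }]

P ⇒ [P] ⇒ [PP] ⇒ [PPP] ⇒ [[P]PP] ⇒ [[S]PP] ⇒ [[{P}]PP] ⇒ [[{[]}]PP] ⇒ [[{[]}][]P] ⇒ [[{[]}][]S] ⇒ [[{[]}][]{}]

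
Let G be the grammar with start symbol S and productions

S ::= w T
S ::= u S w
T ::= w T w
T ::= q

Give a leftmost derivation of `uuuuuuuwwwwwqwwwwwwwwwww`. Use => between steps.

S => uSw => uuSww => uuuSwww => uuuuSwwww => uuuuuSwwwww => uuuuuuSwwwwww => uuuuuuuSwwwwwww => uuuuuuuwTwwwwwww => uuuuuuuwwTwwwwwwww => uuuuuuuwwwTwwwwwwwww => uuuuuuuwwwwTwwwwwwwwww => uuuuuuuwwwwwTwwwwwwwwwww => uuuuuuuwwwwwqwwwwwwwwwww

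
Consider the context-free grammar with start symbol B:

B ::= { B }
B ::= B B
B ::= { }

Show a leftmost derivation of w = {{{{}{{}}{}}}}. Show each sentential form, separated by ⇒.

B⇒{B}⇒{{B}}⇒{{{B}}}⇒{{{BB}}}⇒{{{BBB}}}⇒{{{{}BB}}}⇒{{{{}{B}B}}}⇒{{{{}{{}}B}}}⇒{{{{}{{}}{}}}}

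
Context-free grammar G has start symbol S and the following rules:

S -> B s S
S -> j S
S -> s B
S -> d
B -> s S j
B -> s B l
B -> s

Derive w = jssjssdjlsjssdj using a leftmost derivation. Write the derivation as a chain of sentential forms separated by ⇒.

S⇒jS⇒jBsS⇒jssS⇒jssjS⇒jssjBsS⇒jssjsBlsS⇒jssjssSjlsS⇒jssjssdjlsS⇒jssjssdjlsjS⇒jssjssdjlsjsB⇒jssjssdjlsjssSj⇒jssjssdjlsjssdj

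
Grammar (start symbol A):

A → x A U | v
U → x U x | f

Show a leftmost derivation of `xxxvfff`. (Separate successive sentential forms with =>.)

A => xAU => xxAUU => xxxAUUU => xxxvUUU => xxxvfUU => xxxvffU => xxxvfff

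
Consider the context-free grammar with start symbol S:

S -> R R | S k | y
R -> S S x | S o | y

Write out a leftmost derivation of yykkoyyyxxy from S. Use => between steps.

S=>RR=>SSxR=>RRSxR=>yRSxR=>ySoSxR=>ySkoSxR=>ySkkoSxR=>yykkoSxR=>yykkoRRxR=>yykkoyRxR=>yykkoySSxxR=>yykkoyySxxR=>yykkoyyyxxR=>yykkoyyyxxy

S => RR   [S -> R R]
RR => SSxR   [R -> S S x]
SSxR => RRSxR   [S -> R R]
RRSxR => yRSxR   [R -> y]
yRSxR => ySoSxR   [R -> S o]
ySoSxR => ySkoSxR   [S -> S k]
ySkoSxR => ySkkoSxR   [S -> S k]
ySkkoSxR => yykkoSxR   [S -> y]
yykkoSxR => yykkoRRxR   [S -> R R]
yykkoRRxR => yykkoyRxR   [R -> y]
yykkoyRxR => yykkoySSxxR   [R -> S S x]
yykkoySSxxR => yykkoyySxxR   [S -> y]
yykkoyySxxR => yykkoyyyxxR   [S -> y]
yykkoyyyxxR => yykkoyyyxxy   [R -> y]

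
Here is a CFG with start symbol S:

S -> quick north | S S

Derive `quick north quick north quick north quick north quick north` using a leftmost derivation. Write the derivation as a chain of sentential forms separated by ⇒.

S ⇒ S S   [S -> S S]
S S ⇒ S S S   [S -> S S]
S S S ⇒ S S S S   [S -> S S]
S S S S ⇒ S S S S S   [S -> S S]
S S S S S ⇒ quick north S S S S   [S -> quick north]
quick north S S S S ⇒ quick north quick north S S S   [S -> quick north]
quick north quick north S S S ⇒ quick north quick north quick north S S   [S -> quick north]
quick north quick north quick north S S ⇒ quick north quick north quick north quick north S   [S -> quick north]
quick north quick north quick north quick north S ⇒ quick north quick north quick north quick north quick north   [S -> quick north]

S ⇒ S S ⇒ S S S ⇒ S S S S ⇒ S S S S S ⇒ quick north S S S S ⇒ quick north quick north S S S ⇒ quick north quick north quick north S S ⇒ quick north quick north quick north quick north S ⇒ quick north quick north quick north quick north quick north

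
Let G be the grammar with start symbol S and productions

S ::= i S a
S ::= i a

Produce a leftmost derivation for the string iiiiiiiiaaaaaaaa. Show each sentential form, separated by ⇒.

S ⇒ iSa ⇒ iiSaa ⇒ iiiSaaa ⇒ iiiiSaaaa ⇒ iiiiiSaaaaa ⇒ iiiiiiSaaaaaa ⇒ iiiiiiiSaaaaaaa ⇒ iiiiiiiiaaaaaaaa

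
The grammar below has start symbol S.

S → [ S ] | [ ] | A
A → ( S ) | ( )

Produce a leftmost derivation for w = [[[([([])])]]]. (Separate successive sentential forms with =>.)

S => [S] => [[S]] => [[[S]]] => [[[A]]] => [[[(S)]]] => [[[([S])]]] => [[[([A])]]] => [[[([(S)])]]] => [[[([([])])]]]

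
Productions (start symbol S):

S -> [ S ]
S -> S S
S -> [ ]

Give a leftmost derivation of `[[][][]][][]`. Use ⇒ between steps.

S ⇒ SS ⇒ [S]S ⇒ [SS]S ⇒ [SSS]S ⇒ [[]SS]S ⇒ [[][]S]S ⇒ [[][][]]S ⇒ [[][][]]SS ⇒ [[][][]][]S ⇒ [[][][]][][]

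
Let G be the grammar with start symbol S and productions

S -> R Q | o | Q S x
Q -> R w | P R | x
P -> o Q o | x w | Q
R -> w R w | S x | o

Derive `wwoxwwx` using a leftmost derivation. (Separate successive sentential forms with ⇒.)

S ⇒ RQ   [S -> R Q]
RQ ⇒ wRwQ   [R -> w R w]
wRwQ ⇒ wwRwwQ   [R -> w R w]
wwRwwQ ⇒ wwSxwwQ   [R -> S x]
wwSxwwQ ⇒ wwoxwwQ   [S -> o]
wwoxwwQ ⇒ wwoxwwx   [Q -> x]

S ⇒ RQ ⇒ wRwQ ⇒ wwRwwQ ⇒ wwSxwwQ ⇒ wwoxwwQ ⇒ wwoxwwx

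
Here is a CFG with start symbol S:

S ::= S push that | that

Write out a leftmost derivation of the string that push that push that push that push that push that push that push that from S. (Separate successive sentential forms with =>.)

S => S push that => S push that push that => S push that push that push that => S push that push that push that push that => S push that push that push that push that push that => S push that push that push that push that push that push that => S push that push that push that push that push that push that push that => that push that push that push that push that push that push that push that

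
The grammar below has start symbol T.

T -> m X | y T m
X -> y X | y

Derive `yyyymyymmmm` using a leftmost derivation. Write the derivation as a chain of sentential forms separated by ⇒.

T ⇒ yTm ⇒ yyTmm ⇒ yyyTmmm ⇒ yyyyTmmmm ⇒ yyyymXmmmm ⇒ yyyymyXmmmm ⇒ yyyymyymmmm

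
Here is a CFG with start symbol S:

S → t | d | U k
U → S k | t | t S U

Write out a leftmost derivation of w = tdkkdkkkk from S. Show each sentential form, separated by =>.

S=>Uk=>tSUk=>tUkUk=>tSkkUk=>tdkkUk=>tdkkSkk=>tdkkUkkk=>tdkkSkkkk=>tdkkdkkkk

S => Uk   [S → U k]
Uk => tSUk   [U → t S U]
tSUk => tUkUk   [S → U k]
tUkUk => tSkkUk   [U → S k]
tSkkUk => tdkkUk   [S → d]
tdkkUk => tdkkSkk   [U → S k]
tdkkSkk => tdkkUkkk   [S → U k]
tdkkUkkk => tdkkSkkkk   [U → S k]
tdkkSkkkk => tdkkdkkkk   [S → d]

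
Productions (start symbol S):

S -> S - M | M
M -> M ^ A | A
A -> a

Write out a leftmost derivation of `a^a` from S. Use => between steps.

S => M => M^A => A^A => a^A => a^a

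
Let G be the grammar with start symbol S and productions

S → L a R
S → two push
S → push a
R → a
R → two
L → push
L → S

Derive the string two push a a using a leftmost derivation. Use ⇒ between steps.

S ⇒ L a R ⇒ S a R ⇒ two push a R ⇒ two push a a

S ⇒ L a R   [S → L a R]
L a R ⇒ S a R   [L → S]
S a R ⇒ two push a R   [S → two push]
two push a R ⇒ two push a a   [R → a]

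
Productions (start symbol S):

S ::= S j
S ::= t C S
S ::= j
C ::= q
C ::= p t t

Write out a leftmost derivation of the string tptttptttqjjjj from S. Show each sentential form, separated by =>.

S=>Sj=>tCSj=>tpttSj=>tptttCSj=>tptttpttSj=>tptttpttSjj=>tptttptttCSjj=>tptttptttqSjj=>tptttptttqSjjj=>tptttptttqjjjj

S => Sj   [S ::= S j]
Sj => tCSj   [S ::= t C S]
tCSj => tpttSj   [C ::= p t t]
tpttSj => tptttCSj   [S ::= t C S]
tptttCSj => tptttpttSj   [C ::= p t t]
tptttpttSj => tptttpttSjj   [S ::= S j]
tptttpttSjj => tptttptttCSjj   [S ::= t C S]
tptttptttCSjj => tptttptttqSjj   [C ::= q]
tptttptttqSjj => tptttptttqSjjj   [S ::= S j]
tptttptttqSjjj => tptttptttqjjjj   [S ::= j]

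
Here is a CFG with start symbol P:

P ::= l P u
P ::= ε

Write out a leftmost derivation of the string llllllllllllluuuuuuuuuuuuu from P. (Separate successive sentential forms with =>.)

P => lPu   [P ::= l P u]
lPu => llPuu   [P ::= l P u]
llPuu => lllPuuu   [P ::= l P u]
lllPuuu => llllPuuuu   [P ::= l P u]
llllPuuuu => lllllPuuuuu   [P ::= l P u]
lllllPuuuuu => llllllPuuuuuu   [P ::= l P u]
llllllPuuuuuu => lllllllPuuuuuuu   [P ::= l P u]
lllllllPuuuuuuu => llllllllPuuuuuuuu   [P ::= l P u]
llllllllPuuuuuuuu => lllllllllPuuuuuuuuu   [P ::= l P u]
lllllllllPuuuuuuuuu => llllllllllPuuuuuuuuuu   [P ::= l P u]
llllllllllPuuuuuuuuuu => lllllllllllPuuuuuuuuuuu   [P ::= l P u]
lllllllllllPuuuuuuuuuuu => llllllllllllPuuuuuuuuuuuu   [P ::= l P u]
llllllllllllPuuuuuuuuuuuu => lllllllllllllPuuuuuuuuuuuuu   [P ::= l P u]
lllllllllllllPuuuuuuuuuuuuu => llllllllllllluuuuuuuuuuuuu   [P ::= ε]

P => lPu => llPuu => lllPuuu => llllPuuuu => lllllPuuuuu => llllllPuuuuuu => lllllllPuuuuuuu => llllllllPuuuuuuuu => lllllllllPuuuuuuuuu => llllllllllPuuuuuuuuuu => lllllllllllPuuuuuuuuuuu => llllllllllllPuuuuuuuuuuuu => lllllllllllllPuuuuuuuuuuuuu => llllllllllllluuuuuuuuuuuuu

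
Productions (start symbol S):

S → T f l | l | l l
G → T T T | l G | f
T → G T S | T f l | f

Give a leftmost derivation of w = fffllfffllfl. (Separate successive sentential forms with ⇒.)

S ⇒ Tfl ⇒ GTSfl ⇒ TTTTSfl ⇒ GTSTTTSfl ⇒ fTSTTTSfl ⇒ fTflSTTTSfl ⇒ ffflSTTTSfl ⇒ fffllTTTSfl ⇒ fffllfTTSfl ⇒ fffllffTSfl ⇒ fffllfffSfl ⇒ fffllfffllfl

S ⇒ Tfl   [S → T f l]
Tfl ⇒ GTSfl   [T → G T S]
GTSfl ⇒ TTTTSfl   [G → T T T]
TTTTSfl ⇒ GTSTTTSfl   [T → G T S]
GTSTTTSfl ⇒ fTSTTTSfl   [G → f]
fTSTTTSfl ⇒ fTflSTTTSfl   [T → T f l]
fTflSTTTSfl ⇒ ffflSTTTSfl   [T → f]
ffflSTTTSfl ⇒ fffllTTTSfl   [S → l]
fffllTTTSfl ⇒ fffllfTTSfl   [T → f]
fffllfTTSfl ⇒ fffllffTSfl   [T → f]
fffllffTSfl ⇒ fffllfffSfl   [T → f]
fffllfffSfl ⇒ fffllfffllfl   [S → l l]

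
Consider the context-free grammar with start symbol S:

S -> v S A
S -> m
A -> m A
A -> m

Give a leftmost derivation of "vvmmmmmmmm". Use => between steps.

S => vSA   [S -> v S A]
vSA => vvSAA   [S -> v S A]
vvSAA => vvmAA   [S -> m]
vvmAA => vvmmAA   [A -> m A]
vvmmAA => vvmmmAA   [A -> m A]
vvmmmAA => vvmmmmA   [A -> m]
vvmmmmA => vvmmmmmA   [A -> m A]
vvmmmmmA => vvmmmmmmA   [A -> m A]
vvmmmmmmA => vvmmmmmmmA   [A -> m A]
vvmmmmmmmA => vvmmmmmmmm   [A -> m]

S => vSA => vvSAA => vvmAA => vvmmAA => vvmmmAA => vvmmmmA => vvmmmmmA => vvmmmmmmA => vvmmmmmmmA => vvmmmmmmmm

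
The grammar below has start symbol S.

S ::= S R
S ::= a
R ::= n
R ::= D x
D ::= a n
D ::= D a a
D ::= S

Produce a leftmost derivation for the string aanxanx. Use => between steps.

S => SR   [S ::= S R]
SR => SRR   [S ::= S R]
SRR => aRR   [S ::= a]
aRR => aDxR   [R ::= D x]
aDxR => aanxR   [D ::= a n]
aanxR => aanxDx   [R ::= D x]
aanxDx => aanxanx   [D ::= a n]

S => SR => SRR => aRR => aDxR => aanxR => aanxDx => aanxanx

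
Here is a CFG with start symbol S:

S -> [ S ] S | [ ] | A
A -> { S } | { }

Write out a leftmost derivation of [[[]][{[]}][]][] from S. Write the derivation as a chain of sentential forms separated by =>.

S => [S]S => [[S]S]S => [[[]]S]S => [[[]][S]S]S => [[[]][A]S]S => [[[]][{S}]S]S => [[[]][{[]}]S]S => [[[]][{[]}][]]S => [[[]][{[]}][]][]

S => [S]S   [S -> [ S ] S]
[S]S => [[S]S]S   [S -> [ S ] S]
[[S]S]S => [[[]]S]S   [S -> [ ]]
[[[]]S]S => [[[]][S]S]S   [S -> [ S ] S]
[[[]][S]S]S => [[[]][A]S]S   [S -> A]
[[[]][A]S]S => [[[]][{S}]S]S   [A -> { S }]
[[[]][{S}]S]S => [[[]][{[]}]S]S   [S -> [ ]]
[[[]][{[]}]S]S => [[[]][{[]}][]]S   [S -> [ ]]
[[[]][{[]}][]]S => [[[]][{[]}][]][]   [S -> [ ]]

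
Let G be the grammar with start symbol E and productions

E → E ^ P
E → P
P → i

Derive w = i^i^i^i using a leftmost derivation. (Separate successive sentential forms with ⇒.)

E⇒E^P⇒E^P^P⇒E^P^P^P⇒P^P^P^P⇒i^P^P^P⇒i^i^P^P⇒i^i^i^P⇒i^i^i^i

E ⇒ E^P   [E → E ^ P]
E^P ⇒ E^P^P   [E → E ^ P]
E^P^P ⇒ E^P^P^P   [E → E ^ P]
E^P^P^P ⇒ P^P^P^P   [E → P]
P^P^P^P ⇒ i^P^P^P   [P → i]
i^P^P^P ⇒ i^i^P^P   [P → i]
i^i^P^P ⇒ i^i^i^P   [P → i]
i^i^i^P ⇒ i^i^i^i   [P → i]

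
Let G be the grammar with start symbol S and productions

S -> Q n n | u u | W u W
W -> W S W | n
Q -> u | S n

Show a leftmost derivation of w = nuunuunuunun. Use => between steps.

S => WuW => WSWuW => WSWSWuW => WSWSWSWuW => nSWSWSWuW => nuuWSWSWuW => nuunSWSWuW => nuunuuWSWuW => nuunuunSWuW => nuunuunuuWuW => nuunuunuunuW => nuunuunuunun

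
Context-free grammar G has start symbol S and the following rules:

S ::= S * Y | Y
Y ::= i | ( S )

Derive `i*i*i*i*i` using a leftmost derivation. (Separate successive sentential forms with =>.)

S => S*Y => S*Y*Y => S*Y*Y*Y => S*Y*Y*Y*Y => Y*Y*Y*Y*Y => i*Y*Y*Y*Y => i*i*Y*Y*Y => i*i*i*Y*Y => i*i*i*i*Y => i*i*i*i*i

S => S*Y   [S ::= S * Y]
S*Y => S*Y*Y   [S ::= S * Y]
S*Y*Y => S*Y*Y*Y   [S ::= S * Y]
S*Y*Y*Y => S*Y*Y*Y*Y   [S ::= S * Y]
S*Y*Y*Y*Y => Y*Y*Y*Y*Y   [S ::= Y]
Y*Y*Y*Y*Y => i*Y*Y*Y*Y   [Y ::= i]
i*Y*Y*Y*Y => i*i*Y*Y*Y   [Y ::= i]
i*i*Y*Y*Y => i*i*i*Y*Y   [Y ::= i]
i*i*i*Y*Y => i*i*i*i*Y   [Y ::= i]
i*i*i*i*Y => i*i*i*i*i   [Y ::= i]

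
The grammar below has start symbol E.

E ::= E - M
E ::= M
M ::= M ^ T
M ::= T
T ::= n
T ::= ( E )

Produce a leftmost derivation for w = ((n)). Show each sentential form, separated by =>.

E => M => T => (E) => (M) => (T) => ((E)) => ((M)) => ((T)) => ((n))

E => M   [E ::= M]
M => T   [M ::= T]
T => (E)   [T ::= ( E )]
(E) => (M)   [E ::= M]
(M) => (T)   [M ::= T]
(T) => ((E))   [T ::= ( E )]
((E)) => ((M))   [E ::= M]
((M)) => ((T))   [M ::= T]
((T)) => ((n))   [T ::= n]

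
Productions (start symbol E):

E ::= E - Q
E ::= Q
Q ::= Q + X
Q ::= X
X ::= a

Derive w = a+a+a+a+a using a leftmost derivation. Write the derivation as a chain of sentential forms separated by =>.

E => Q   [E ::= Q]
Q => Q+X   [Q ::= Q + X]
Q+X => Q+X+X   [Q ::= Q + X]
Q+X+X => Q+X+X+X   [Q ::= Q + X]
Q+X+X+X => Q+X+X+X+X   [Q ::= Q + X]
Q+X+X+X+X => X+X+X+X+X   [Q ::= X]
X+X+X+X+X => a+X+X+X+X   [X ::= a]
a+X+X+X+X => a+a+X+X+X   [X ::= a]
a+a+X+X+X => a+a+a+X+X   [X ::= a]
a+a+a+X+X => a+a+a+a+X   [X ::= a]
a+a+a+a+X => a+a+a+a+a   [X ::= a]

E => Q => Q+X => Q+X+X => Q+X+X+X => Q+X+X+X+X => X+X+X+X+X => a+X+X+X+X => a+a+X+X+X => a+a+a+X+X => a+a+a+a+X => a+a+a+a+a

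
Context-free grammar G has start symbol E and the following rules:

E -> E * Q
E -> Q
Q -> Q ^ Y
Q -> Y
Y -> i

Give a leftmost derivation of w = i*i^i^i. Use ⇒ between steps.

E ⇒ E*Q   [E -> E * Q]
E*Q ⇒ Q*Q   [E -> Q]
Q*Q ⇒ Y*Q   [Q -> Y]
Y*Q ⇒ i*Q   [Y -> i]
i*Q ⇒ i*Q^Y   [Q -> Q ^ Y]
i*Q^Y ⇒ i*Q^Y^Y   [Q -> Q ^ Y]
i*Q^Y^Y ⇒ i*Y^Y^Y   [Q -> Y]
i*Y^Y^Y ⇒ i*i^Y^Y   [Y -> i]
i*i^Y^Y ⇒ i*i^i^Y   [Y -> i]
i*i^i^Y ⇒ i*i^i^i   [Y -> i]

E⇒E*Q⇒Q*Q⇒Y*Q⇒i*Q⇒i*Q^Y⇒i*Q^Y^Y⇒i*Y^Y^Y⇒i*i^Y^Y⇒i*i^i^Y⇒i*i^i^i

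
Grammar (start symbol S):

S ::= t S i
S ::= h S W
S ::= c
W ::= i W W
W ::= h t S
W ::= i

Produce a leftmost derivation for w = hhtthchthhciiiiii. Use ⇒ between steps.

S ⇒ hSW ⇒ hhSWW ⇒ hhtSiWW ⇒ hhttSiiWW ⇒ hhtthSWiiWW ⇒ hhtthcWiiWW ⇒ hhtthchtSiiWW ⇒ hhtthchthSWiiWW ⇒ hhtthchthhSWWiiWW ⇒ hhtthchthhcWWiiWW ⇒ hhtthchthhciWiiWW ⇒ hhtthchthhciiiiWW ⇒ hhtthchthhciiiiiW ⇒ hhtthchthhciiiiii

S ⇒ hSW   [S ::= h S W]
hSW ⇒ hhSWW   [S ::= h S W]
hhSWW ⇒ hhtSiWW   [S ::= t S i]
hhtSiWW ⇒ hhttSiiWW   [S ::= t S i]
hhttSiiWW ⇒ hhtthSWiiWW   [S ::= h S W]
hhtthSWiiWW ⇒ hhtthcWiiWW   [S ::= c]
hhtthcWiiWW ⇒ hhtthchtSiiWW   [W ::= h t S]
hhtthchtSiiWW ⇒ hhtthchthSWiiWW   [S ::= h S W]
hhtthchthSWiiWW ⇒ hhtthchthhSWWiiWW   [S ::= h S W]
hhtthchthhSWWiiWW ⇒ hhtthchthhcWWiiWW   [S ::= c]
hhtthchthhcWWiiWW ⇒ hhtthchthhciWiiWW   [W ::= i]
hhtthchthhciWiiWW ⇒ hhtthchthhciiiiWW   [W ::= i]
hhtthchthhciiiiWW ⇒ hhtthchthhciiiiiW   [W ::= i]
hhtthchthhciiiiiW ⇒ hhtthchthhciiiiii   [W ::= i]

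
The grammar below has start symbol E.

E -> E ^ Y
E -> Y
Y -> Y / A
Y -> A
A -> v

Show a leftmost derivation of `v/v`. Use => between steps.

E => Y => Y/A => A/A => v/A => v/v

E => Y   [E -> Y]
Y => Y/A   [Y -> Y / A]
Y/A => A/A   [Y -> A]
A/A => v/A   [A -> v]
v/A => v/v   [A -> v]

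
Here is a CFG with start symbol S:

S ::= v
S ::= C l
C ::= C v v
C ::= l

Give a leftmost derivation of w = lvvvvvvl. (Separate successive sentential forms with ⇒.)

S⇒Cl⇒Cvvl⇒Cvvvvl⇒Cvvvvvvl⇒lvvvvvvl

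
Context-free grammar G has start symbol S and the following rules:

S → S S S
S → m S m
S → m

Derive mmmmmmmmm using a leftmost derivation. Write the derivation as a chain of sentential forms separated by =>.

S => SSS => mSmSS => mmSmmSS => mmSSSmmSS => mmmSSmmSS => mmmmSmmSS => mmmmmmmSS => mmmmmmmmS => mmmmmmmmm

S => SSS   [S → S S S]
SSS => mSmSS   [S → m S m]
mSmSS => mmSmmSS   [S → m S m]
mmSmmSS => mmSSSmmSS   [S → S S S]
mmSSSmmSS => mmmSSmmSS   [S → m]
mmmSSmmSS => mmmmSmmSS   [S → m]
mmmmSmmSS => mmmmmmmSS   [S → m]
mmmmmmmSS => mmmmmmmmS   [S → m]
mmmmmmmmS => mmmmmmmmm   [S → m]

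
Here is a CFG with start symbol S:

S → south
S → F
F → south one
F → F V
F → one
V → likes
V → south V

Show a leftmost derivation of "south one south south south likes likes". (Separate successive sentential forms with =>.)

S => F => F V => F V V => south one V V => south one south V V => south one south south V V => south one south south south V V => south one south south south likes V => south one south south south likes likes

S => F   [S → F]
F => F V   [F → F V]
F V => F V V   [F → F V]
F V V => south one V V   [F → south one]
south one V V => south one south V V   [V → south V]
south one south V V => south one south south V V   [V → south V]
south one south south V V => south one south south south V V   [V → south V]
south one south south south V V => south one south south south likes V   [V → likes]
south one south south south likes V => south one south south south likes likes   [V → likes]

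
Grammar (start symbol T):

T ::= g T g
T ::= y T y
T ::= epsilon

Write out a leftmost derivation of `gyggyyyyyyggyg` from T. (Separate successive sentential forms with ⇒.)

T ⇒ gTg ⇒ gyTyg ⇒ gygTgyg ⇒ gyggTggyg ⇒ gyggyTyggyg ⇒ gyggyyTyyggyg ⇒ gyggyyyTyyyggyg ⇒ gyggyyyyyyggyg

T ⇒ gTg   [T ::= g T g]
gTg ⇒ gyTyg   [T ::= y T y]
gyTyg ⇒ gygTgyg   [T ::= g T g]
gygTgyg ⇒ gyggTggyg   [T ::= g T g]
gyggTggyg ⇒ gyggyTyggyg   [T ::= y T y]
gyggyTyggyg ⇒ gyggyyTyyggyg   [T ::= y T y]
gyggyyTyyggyg ⇒ gyggyyyTyyyggyg   [T ::= y T y]
gyggyyyTyyyggyg ⇒ gyggyyyyyyggyg   [T ::= epsilon]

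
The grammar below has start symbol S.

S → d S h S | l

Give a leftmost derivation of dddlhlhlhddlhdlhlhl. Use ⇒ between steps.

S ⇒ dShS ⇒ ddShShS ⇒ dddShShShS ⇒ dddlhShShS ⇒ dddlhlhShS ⇒ dddlhlhlhS ⇒ dddlhlhlhdShS ⇒ dddlhlhlhddShShS ⇒ dddlhlhlhddlhShS ⇒ dddlhlhlhddlhdShShS ⇒ dddlhlhlhddlhdlhShS ⇒ dddlhlhlhddlhdlhlhS ⇒ dddlhlhlhddlhdlhlhl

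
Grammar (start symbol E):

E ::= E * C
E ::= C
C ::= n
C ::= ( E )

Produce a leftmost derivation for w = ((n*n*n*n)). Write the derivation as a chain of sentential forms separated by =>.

E => C => (E) => (C) => ((E)) => ((E*C)) => ((E*C*C)) => ((E*C*C*C)) => ((C*C*C*C)) => ((n*C*C*C)) => ((n*n*C*C)) => ((n*n*n*C)) => ((n*n*n*n))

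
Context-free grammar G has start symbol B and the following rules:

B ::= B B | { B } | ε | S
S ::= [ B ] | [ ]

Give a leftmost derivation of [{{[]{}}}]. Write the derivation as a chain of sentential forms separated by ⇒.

B⇒S⇒[B]⇒[{B}]⇒[{{B}}]⇒[{{BB}}]⇒[{{SB}}]⇒[{{[]B}}]⇒[{{[]{B}}}]⇒[{{[]{}}}]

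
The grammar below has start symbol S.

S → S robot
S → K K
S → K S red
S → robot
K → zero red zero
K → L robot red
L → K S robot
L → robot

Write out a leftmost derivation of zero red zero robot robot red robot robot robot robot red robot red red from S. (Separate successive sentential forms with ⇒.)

S ⇒ K S red ⇒ zero red zero S red ⇒ zero red zero K S red red ⇒ zero red zero L robot red S red red ⇒ zero red zero K S robot robot red S red red ⇒ zero red zero L robot red S robot robot red S red red ⇒ zero red zero robot robot red S robot robot red S red red ⇒ zero red zero robot robot red S robot robot robot red S red red ⇒ zero red zero robot robot red robot robot robot robot red S red red ⇒ zero red zero robot robot red robot robot robot robot red robot red red

S ⇒ K S red   [S → K S red]
K S red ⇒ zero red zero S red   [K → zero red zero]
zero red zero S red ⇒ zero red zero K S red red   [S → K S red]
zero red zero K S red red ⇒ zero red zero L robot red S red red   [K → L robot red]
zero red zero L robot red S red red ⇒ zero red zero K S robot robot red S red red   [L → K S robot]
zero red zero K S robot robot red S red red ⇒ zero red zero L robot red S robot robot red S red red   [K → L robot red]
zero red zero L robot red S robot robot red S red red ⇒ zero red zero robot robot red S robot robot red S red red   [L → robot]
zero red zero robot robot red S robot robot red S red red ⇒ zero red zero robot robot red S robot robot robot red S red red   [S → S robot]
zero red zero robot robot red S robot robot robot red S red red ⇒ zero red zero robot robot red robot robot robot robot red S red red   [S → robot]
zero red zero robot robot red robot robot robot robot red S red red ⇒ zero red zero robot robot red robot robot robot robot red robot red red   [S → robot]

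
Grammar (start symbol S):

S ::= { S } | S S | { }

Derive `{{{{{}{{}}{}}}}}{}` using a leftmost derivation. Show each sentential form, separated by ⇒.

S⇒SS⇒{S}S⇒{{S}}S⇒{{{S}}}S⇒{{{{S}}}}S⇒{{{{SS}}}}S⇒{{{{SSS}}}}S⇒{{{{{}SS}}}}S⇒{{{{{}{S}S}}}}S⇒{{{{{}{{}}S}}}}S⇒{{{{{}{{}}{}}}}}S⇒{{{{{}{{}}{}}}}}{}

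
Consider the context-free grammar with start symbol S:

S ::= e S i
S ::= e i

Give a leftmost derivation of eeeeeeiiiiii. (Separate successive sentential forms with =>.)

S => eSi => eeSii => eeeSiii => eeeeSiiii => eeeeeSiiiii => eeeeeeiiiiii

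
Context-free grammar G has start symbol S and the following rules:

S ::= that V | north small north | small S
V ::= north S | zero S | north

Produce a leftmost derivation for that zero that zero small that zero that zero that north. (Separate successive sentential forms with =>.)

S => that V   [S ::= that V]
that V => that zero S   [V ::= zero S]
that zero S => that zero that V   [S ::= that V]
that zero that V => that zero that zero S   [V ::= zero S]
that zero that zero S => that zero that zero small S   [S ::= small S]
that zero that zero small S => that zero that zero small that V   [S ::= that V]
that zero that zero small that V => that zero that zero small that zero S   [V ::= zero S]
that zero that zero small that zero S => that zero that zero small that zero that V   [S ::= that V]
that zero that zero small that zero that V => that zero that zero small that zero that zero S   [V ::= zero S]
that zero that zero small that zero that zero S => that zero that zero small that zero that zero that V   [S ::= that V]
that zero that zero small that zero that zero that V => that zero that zero small that zero that zero that north   [V ::= north]

S => that V => that zero S => that zero that V => that zero that zero S => that zero that zero small S => that zero that zero small that V => that zero that zero small that zero S => that zero that zero small that zero that V => that zero that zero small that zero that zero S => that zero that zero small that zero that zero that V => that zero that zero small that zero that zero that north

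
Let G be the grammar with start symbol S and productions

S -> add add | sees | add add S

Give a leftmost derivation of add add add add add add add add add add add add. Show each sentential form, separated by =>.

S => add add S   [S -> add add S]
add add S => add add add add S   [S -> add add S]
add add add add S => add add add add add add S   [S -> add add S]
add add add add add add S => add add add add add add add add S   [S -> add add S]
add add add add add add add add S => add add add add add add add add add add S   [S -> add add S]
add add add add add add add add add add S => add add add add add add add add add add add add   [S -> add add]

S => add add S => add add add add S => add add add add add add S => add add add add add add add add S => add add add add add add add add add add S => add add add add add add add add add add add add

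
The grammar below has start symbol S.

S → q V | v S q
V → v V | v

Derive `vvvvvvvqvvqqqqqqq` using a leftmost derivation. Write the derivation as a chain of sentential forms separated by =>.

S => vSq => vvSqq => vvvSqqq => vvvvSqqqq => vvvvvSqqqqq => vvvvvvSqqqqqq => vvvvvvvSqqqqqqq => vvvvvvvqVqqqqqqq => vvvvvvvqvVqqqqqqq => vvvvvvvqvvqqqqqqq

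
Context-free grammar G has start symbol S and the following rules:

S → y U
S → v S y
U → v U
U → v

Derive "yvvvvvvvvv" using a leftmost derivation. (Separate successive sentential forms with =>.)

S => yU => yvU => yvvU => yvvvU => yvvvvU => yvvvvvU => yvvvvvvU => yvvvvvvvU => yvvvvvvvvU => yvvvvvvvvv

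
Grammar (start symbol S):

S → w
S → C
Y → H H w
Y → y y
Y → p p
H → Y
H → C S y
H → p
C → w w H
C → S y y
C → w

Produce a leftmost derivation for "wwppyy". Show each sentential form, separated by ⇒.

S ⇒ C ⇒ Syy ⇒ Cyy ⇒ wwHyy ⇒ wwYyy ⇒ wwppyy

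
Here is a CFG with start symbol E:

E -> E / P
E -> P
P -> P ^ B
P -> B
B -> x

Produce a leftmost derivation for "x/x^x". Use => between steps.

E => E/P   [E -> E / P]
E/P => P/P   [E -> P]
P/P => B/P   [P -> B]
B/P => x/P   [B -> x]
x/P => x/P^B   [P -> P ^ B]
x/P^B => x/B^B   [P -> B]
x/B^B => x/x^B   [B -> x]
x/x^B => x/x^x   [B -> x]

E => E/P => P/P => B/P => x/P => x/P^B => x/B^B => x/x^B => x/x^x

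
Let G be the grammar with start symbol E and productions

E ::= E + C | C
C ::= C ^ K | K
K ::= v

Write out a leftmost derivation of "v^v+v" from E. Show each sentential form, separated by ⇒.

E ⇒ E+C ⇒ C+C ⇒ C^K+C ⇒ K^K+C ⇒ v^K+C ⇒ v^v+C ⇒ v^v+K ⇒ v^v+v

E ⇒ E+C   [E ::= E + C]
E+C ⇒ C+C   [E ::= C]
C+C ⇒ C^K+C   [C ::= C ^ K]
C^K+C ⇒ K^K+C   [C ::= K]
K^K+C ⇒ v^K+C   [K ::= v]
v^K+C ⇒ v^v+C   [K ::= v]
v^v+C ⇒ v^v+K   [C ::= K]
v^v+K ⇒ v^v+v   [K ::= v]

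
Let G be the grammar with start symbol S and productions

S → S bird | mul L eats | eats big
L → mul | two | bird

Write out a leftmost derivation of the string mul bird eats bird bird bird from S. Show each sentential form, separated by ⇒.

S ⇒ S bird ⇒ S bird bird ⇒ S bird bird bird ⇒ mul L eats bird bird bird ⇒ mul bird eats bird bird bird

S ⇒ S bird   [S → S bird]
S bird ⇒ S bird bird   [S → S bird]
S bird bird ⇒ S bird bird bird   [S → S bird]
S bird bird bird ⇒ mul L eats bird bird bird   [S → mul L eats]
mul L eats bird bird bird ⇒ mul bird eats bird bird bird   [L → bird]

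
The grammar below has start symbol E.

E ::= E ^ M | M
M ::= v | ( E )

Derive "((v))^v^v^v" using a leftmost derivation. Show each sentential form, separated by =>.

E => E^M => E^M^M => E^M^M^M => M^M^M^M => (E)^M^M^M => (M)^M^M^M => ((E))^M^M^M => ((M))^M^M^M => ((v))^M^M^M => ((v))^v^M^M => ((v))^v^v^M => ((v))^v^v^v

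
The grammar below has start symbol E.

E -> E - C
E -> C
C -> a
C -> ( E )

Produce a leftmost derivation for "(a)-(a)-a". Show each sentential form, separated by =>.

E=>E-C=>E-C-C=>C-C-C=>(E)-C-C=>(C)-C-C=>(a)-C-C=>(a)-(E)-C=>(a)-(C)-C=>(a)-(a)-C=>(a)-(a)-a

E => E-C   [E -> E - C]
E-C => E-C-C   [E -> E - C]
E-C-C => C-C-C   [E -> C]
C-C-C => (E)-C-C   [C -> ( E )]
(E)-C-C => (C)-C-C   [E -> C]
(C)-C-C => (a)-C-C   [C -> a]
(a)-C-C => (a)-(E)-C   [C -> ( E )]
(a)-(E)-C => (a)-(C)-C   [E -> C]
(a)-(C)-C => (a)-(a)-C   [C -> a]
(a)-(a)-C => (a)-(a)-a   [C -> a]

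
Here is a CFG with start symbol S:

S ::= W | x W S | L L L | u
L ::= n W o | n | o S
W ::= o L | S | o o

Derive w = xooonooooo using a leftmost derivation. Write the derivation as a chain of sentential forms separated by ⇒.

S ⇒ xWS   [S ::= x W S]
xWS ⇒ xoLS   [W ::= o L]
xoLS ⇒ xooSS   [L ::= o S]
xooSS ⇒ xooWS   [S ::= W]
xooWS ⇒ xoooLS   [W ::= o L]
xoooLS ⇒ xooonWoS   [L ::= n W o]
xooonWoS ⇒ xooonoooS   [W ::= o o]
xooonoooS ⇒ xooonoooW   [S ::= W]
xooonoooW ⇒ xooonooooo   [W ::= o o]

S ⇒ xWS ⇒ xoLS ⇒ xooSS ⇒ xooWS ⇒ xoooLS ⇒ xooonWoS ⇒ xooonoooS ⇒ xooonoooW ⇒ xooonooooo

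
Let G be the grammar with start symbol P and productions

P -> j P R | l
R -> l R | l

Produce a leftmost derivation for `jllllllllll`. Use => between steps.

P=>jPR=>jlR=>jllR=>jlllR=>jllllR=>jlllllR=>jllllllR=>jlllllllR=>jllllllllR=>jlllllllllR=>jllllllllll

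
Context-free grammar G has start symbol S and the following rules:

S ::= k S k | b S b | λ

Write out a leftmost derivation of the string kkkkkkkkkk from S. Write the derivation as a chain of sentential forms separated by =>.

S => kSk => kkSkk => kkkSkkk => kkkkSkkkk => kkkkkSkkkkk => kkkkkkkkkk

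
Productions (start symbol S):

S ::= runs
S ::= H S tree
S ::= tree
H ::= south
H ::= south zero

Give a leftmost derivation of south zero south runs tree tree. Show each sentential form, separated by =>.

S => H S tree   [S ::= H S tree]
H S tree => south zero S tree   [H ::= south zero]
south zero S tree => south zero H S tree tree   [S ::= H S tree]
south zero H S tree tree => south zero south S tree tree   [H ::= south]
south zero south S tree tree => south zero south runs tree tree   [S ::= runs]

S => H S tree => south zero S tree => south zero H S tree tree => south zero south S tree tree => south zero south runs tree tree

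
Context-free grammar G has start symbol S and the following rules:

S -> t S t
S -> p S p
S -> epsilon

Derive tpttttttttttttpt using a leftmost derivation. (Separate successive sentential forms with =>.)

S=>tSt=>tpSpt=>tptStpt=>tpttSttpt=>tptttStttpt=>tpttttSttttpt=>tptttttStttttpt=>tpttttttSttttttpt=>tpttttttttttttpt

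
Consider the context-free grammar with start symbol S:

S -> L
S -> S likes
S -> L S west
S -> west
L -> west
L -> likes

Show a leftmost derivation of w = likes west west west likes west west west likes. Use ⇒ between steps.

S ⇒ S likes ⇒ L S west likes ⇒ likes S west likes ⇒ likes L S west west likes ⇒ likes west S west west likes ⇒ likes west L S west west west likes ⇒ likes west west S west west west likes ⇒ likes west west S likes west west west likes ⇒ likes west west L likes west west west likes ⇒ likes west west west likes west west west likes

S ⇒ S likes   [S -> S likes]
S likes ⇒ L S west likes   [S -> L S west]
L S west likes ⇒ likes S west likes   [L -> likes]
likes S west likes ⇒ likes L S west west likes   [S -> L S west]
likes L S west west likes ⇒ likes west S west west likes   [L -> west]
likes west S west west likes ⇒ likes west L S west west west likes   [S -> L S west]
likes west L S west west west likes ⇒ likes west west S west west west likes   [L -> west]
likes west west S west west west likes ⇒ likes west west S likes west west west likes   [S -> S likes]
likes west west S likes west west west likes ⇒ likes west west L likes west west west likes   [S -> L]
likes west west L likes west west west likes ⇒ likes west west west likes west west west likes   [L -> west]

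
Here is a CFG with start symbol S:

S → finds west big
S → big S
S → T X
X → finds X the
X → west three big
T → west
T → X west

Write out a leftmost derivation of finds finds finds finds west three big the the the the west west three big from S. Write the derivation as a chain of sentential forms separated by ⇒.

S ⇒ T X ⇒ X west X ⇒ finds X the west X ⇒ finds finds X the the west X ⇒ finds finds finds X the the the west X ⇒ finds finds finds finds X the the the the west X ⇒ finds finds finds finds west three big the the the the west X ⇒ finds finds finds finds west three big the the the the west west three big

S ⇒ T X   [S → T X]
T X ⇒ X west X   [T → X west]
X west X ⇒ finds X the west X   [X → finds X the]
finds X the west X ⇒ finds finds X the the west X   [X → finds X the]
finds finds X the the west X ⇒ finds finds finds X the the the west X   [X → finds X the]
finds finds finds X the the the west X ⇒ finds finds finds finds X the the the the west X   [X → finds X the]
finds finds finds finds X the the the the west X ⇒ finds finds finds finds west three big the the the the west X   [X → west three big]
finds finds finds finds west three big the the the the west X ⇒ finds finds finds finds west three big the the the the west west three big   [X → west three big]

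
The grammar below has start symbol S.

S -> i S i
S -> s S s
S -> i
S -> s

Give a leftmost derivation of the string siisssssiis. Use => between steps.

S=>sSs=>siSis=>siiSiis=>siisSsiis=>siissSssiis=>siisssssiis

S => sSs   [S -> s S s]
sSs => siSis   [S -> i S i]
siSis => siiSiis   [S -> i S i]
siiSiis => siisSsiis   [S -> s S s]
siisSsiis => siissSssiis   [S -> s S s]
siissSssiis => siisssssiis   [S -> s]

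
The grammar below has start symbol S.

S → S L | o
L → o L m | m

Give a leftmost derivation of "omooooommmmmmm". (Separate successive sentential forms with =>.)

S => SL => SLL => SLLL => oLLL => omLL => omoLmL => omooLmmL => omoooLmmmL => omooooLmmmmL => omoooooLmmmmmL => omooooommmmmmL => omooooommmmmmm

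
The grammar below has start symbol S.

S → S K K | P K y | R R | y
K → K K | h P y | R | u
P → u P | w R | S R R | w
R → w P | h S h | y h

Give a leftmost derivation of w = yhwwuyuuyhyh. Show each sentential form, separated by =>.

S => RR => yhR => yhwP => yhwSRR => yhwSKKRR => yhwPKyKKRR => yhwwKyKKRR => yhwwuyKKRR => yhwwuyuKRR => yhwwuyuuRR => yhwwuyuuyhR => yhwwuyuuyhyh

S => RR   [S → R R]
RR => yhR   [R → y h]
yhR => yhwP   [R → w P]
yhwP => yhwSRR   [P → S R R]
yhwSRR => yhwSKKRR   [S → S K K]
yhwSKKRR => yhwPKyKKRR   [S → P K y]
yhwPKyKKRR => yhwwKyKKRR   [P → w]
yhwwKyKKRR => yhwwuyKKRR   [K → u]
yhwwuyKKRR => yhwwuyuKRR   [K → u]
yhwwuyuKRR => yhwwuyuuRR   [K → u]
yhwwuyuuRR => yhwwuyuuyhR   [R → y h]
yhwwuyuuyhR => yhwwuyuuyhyh   [R → y h]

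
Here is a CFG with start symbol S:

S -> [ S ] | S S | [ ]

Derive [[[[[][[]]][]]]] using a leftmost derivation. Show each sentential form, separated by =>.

S => [S]   [S -> [ S ]]
[S] => [[S]]   [S -> [ S ]]
[[S]] => [[[S]]]   [S -> [ S ]]
[[[S]]] => [[[SS]]]   [S -> S S]
[[[SS]]] => [[[[S]S]]]   [S -> [ S ]]
[[[[S]S]]] => [[[[SS]S]]]   [S -> S S]
[[[[SS]S]]] => [[[[[]S]S]]]   [S -> [ ]]
[[[[[]S]S]]] => [[[[[][S]]S]]]   [S -> [ S ]]
[[[[[][S]]S]]] => [[[[[][[]]]S]]]   [S -> [ ]]
[[[[[][[]]]S]]] => [[[[[][[]]][]]]]   [S -> [ ]]

S => [S] => [[S]] => [[[S]]] => [[[SS]]] => [[[[S]S]]] => [[[[SS]S]]] => [[[[[]S]S]]] => [[[[[][S]]S]]] => [[[[[][[]]]S]]] => [[[[[][[]]][]]]]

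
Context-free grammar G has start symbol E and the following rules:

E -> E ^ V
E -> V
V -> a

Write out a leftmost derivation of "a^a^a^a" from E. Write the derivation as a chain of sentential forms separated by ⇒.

E⇒E^V⇒E^V^V⇒E^V^V^V⇒V^V^V^V⇒a^V^V^V⇒a^a^V^V⇒a^a^a^V⇒a^a^a^a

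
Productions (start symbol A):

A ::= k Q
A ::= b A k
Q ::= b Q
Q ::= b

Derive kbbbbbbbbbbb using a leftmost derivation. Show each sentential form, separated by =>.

A=>kQ=>kbQ=>kbbQ=>kbbbQ=>kbbbbQ=>kbbbbbQ=>kbbbbbbQ=>kbbbbbbbQ=>kbbbbbbbbQ=>kbbbbbbbbbQ=>kbbbbbbbbbbQ=>kbbbbbbbbbbb

A => kQ   [A ::= k Q]
kQ => kbQ   [Q ::= b Q]
kbQ => kbbQ   [Q ::= b Q]
kbbQ => kbbbQ   [Q ::= b Q]
kbbbQ => kbbbbQ   [Q ::= b Q]
kbbbbQ => kbbbbbQ   [Q ::= b Q]
kbbbbbQ => kbbbbbbQ   [Q ::= b Q]
kbbbbbbQ => kbbbbbbbQ   [Q ::= b Q]
kbbbbbbbQ => kbbbbbbbbQ   [Q ::= b Q]
kbbbbbbbbQ => kbbbbbbbbbQ   [Q ::= b Q]
kbbbbbbbbbQ => kbbbbbbbbbbQ   [Q ::= b Q]
kbbbbbbbbbbQ => kbbbbbbbbbbb   [Q ::= b]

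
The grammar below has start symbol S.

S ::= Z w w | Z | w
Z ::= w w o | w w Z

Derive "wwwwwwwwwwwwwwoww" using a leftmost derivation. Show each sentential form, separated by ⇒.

S ⇒ Zww ⇒ wwZww ⇒ wwwwZww ⇒ wwwwwwZww ⇒ wwwwwwwwZww ⇒ wwwwwwwwwwZww ⇒ wwwwwwwwwwwwZww ⇒ wwwwwwwwwwwwwwoww

S ⇒ Zww   [S ::= Z w w]
Zww ⇒ wwZww   [Z ::= w w Z]
wwZww ⇒ wwwwZww   [Z ::= w w Z]
wwwwZww ⇒ wwwwwwZww   [Z ::= w w Z]
wwwwwwZww ⇒ wwwwwwwwZww   [Z ::= w w Z]
wwwwwwwwZww ⇒ wwwwwwwwwwZww   [Z ::= w w Z]
wwwwwwwwwwZww ⇒ wwwwwwwwwwwwZww   [Z ::= w w Z]
wwwwwwwwwwwwZww ⇒ wwwwwwwwwwwwwwoww   [Z ::= w w o]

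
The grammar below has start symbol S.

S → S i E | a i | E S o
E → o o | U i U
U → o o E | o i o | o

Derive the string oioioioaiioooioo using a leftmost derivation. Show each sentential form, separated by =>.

S => SiE   [S → S i E]
SiE => ESoiE   [S → E S o]
ESoiE => UiUSoiE   [E → U i U]
UiUSoiE => oioiUSoiE   [U → o i o]
oioiUSoiE => oioioioSoiE   [U → o i o]
oioioioSoiE => oioioioSiEoiE   [S → S i E]
oioioioSiEoiE => oioioioaiiEoiE   [S → a i]
oioioioaiiEoiE => oioioioaiioooiE   [E → o o]
oioioioaiioooiE => oioioioaiioooioo   [E → o o]

S => SiE => ESoiE => UiUSoiE => oioiUSoiE => oioioioSoiE => oioioioSiEoiE => oioioioaiiEoiE => oioioioaiioooiE => oioioioaiioooioo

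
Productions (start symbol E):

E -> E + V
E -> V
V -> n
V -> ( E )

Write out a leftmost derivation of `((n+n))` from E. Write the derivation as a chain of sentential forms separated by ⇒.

E ⇒ V ⇒ (E) ⇒ (V) ⇒ ((E)) ⇒ ((E+V)) ⇒ ((V+V)) ⇒ ((n+V)) ⇒ ((n+n))

E ⇒ V   [E -> V]
V ⇒ (E)   [V -> ( E )]
(E) ⇒ (V)   [E -> V]
(V) ⇒ ((E))   [V -> ( E )]
((E)) ⇒ ((E+V))   [E -> E + V]
((E+V)) ⇒ ((V+V))   [E -> V]
((V+V)) ⇒ ((n+V))   [V -> n]
((n+V)) ⇒ ((n+n))   [V -> n]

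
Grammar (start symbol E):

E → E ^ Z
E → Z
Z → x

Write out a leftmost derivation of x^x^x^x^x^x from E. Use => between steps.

E => E^Z => E^Z^Z => E^Z^Z^Z => E^Z^Z^Z^Z => E^Z^Z^Z^Z^Z => Z^Z^Z^Z^Z^Z => x^Z^Z^Z^Z^Z => x^x^Z^Z^Z^Z => x^x^x^Z^Z^Z => x^x^x^x^Z^Z => x^x^x^x^x^Z => x^x^x^x^x^x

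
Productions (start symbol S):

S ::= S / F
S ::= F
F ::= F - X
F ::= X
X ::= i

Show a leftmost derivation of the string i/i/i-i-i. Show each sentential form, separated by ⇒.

S ⇒ S/F ⇒ S/F/F ⇒ F/F/F ⇒ X/F/F ⇒ i/F/F ⇒ i/X/F ⇒ i/i/F ⇒ i/i/F-X ⇒ i/i/F-X-X ⇒ i/i/X-X-X ⇒ i/i/i-X-X ⇒ i/i/i-i-X ⇒ i/i/i-i-i

S ⇒ S/F   [S ::= S / F]
S/F ⇒ S/F/F   [S ::= S / F]
S/F/F ⇒ F/F/F   [S ::= F]
F/F/F ⇒ X/F/F   [F ::= X]
X/F/F ⇒ i/F/F   [X ::= i]
i/F/F ⇒ i/X/F   [F ::= X]
i/X/F ⇒ i/i/F   [X ::= i]
i/i/F ⇒ i/i/F-X   [F ::= F - X]
i/i/F-X ⇒ i/i/F-X-X   [F ::= F - X]
i/i/F-X-X ⇒ i/i/X-X-X   [F ::= X]
i/i/X-X-X ⇒ i/i/i-X-X   [X ::= i]
i/i/i-X-X ⇒ i/i/i-i-X   [X ::= i]
i/i/i-i-X ⇒ i/i/i-i-i   [X ::= i]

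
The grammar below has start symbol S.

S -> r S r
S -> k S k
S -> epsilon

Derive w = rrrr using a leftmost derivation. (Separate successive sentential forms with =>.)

S => rSr   [S -> r S r]
rSr => rrSrr   [S -> r S r]
rrSrr => rrrr   [S -> epsilon]

S=>rSr=>rrSrr=>rrrr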